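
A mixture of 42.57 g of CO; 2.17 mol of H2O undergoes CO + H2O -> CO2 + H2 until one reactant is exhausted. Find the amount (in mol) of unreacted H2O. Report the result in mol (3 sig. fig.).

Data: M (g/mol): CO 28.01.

0.650 mol

n(CO) = 42.57 / 28.01 = 1.520 mol
n(H2O) = 2.170 mol
n/ν → CO: 1.520, H2O: 2.170; CO is limiting.
H2O consumed = (1/1) × 1.520 = 1.520 mol
H2O remaining = 2.170 − 1.520 = 0.6500 mol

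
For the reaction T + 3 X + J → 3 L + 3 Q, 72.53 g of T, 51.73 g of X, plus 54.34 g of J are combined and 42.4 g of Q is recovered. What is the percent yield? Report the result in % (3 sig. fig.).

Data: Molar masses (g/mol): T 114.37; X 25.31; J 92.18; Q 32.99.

72.7 %

n(T) = 72.53 / 114.37 = 0.6342 mol
n(X) = 51.73 / 25.31 = 2.044 mol
n(J) = 54.34 / 92.18 = 0.5895 mol
n/ν → T: 0.6342, X: 0.6813, J: 0.5895; J is limiting.
theoretical n(Q) = (3/1) × 0.5895 = 1.769 mol → 58.36 g
% yield = 42.4 / 58.36 × 100 = 72.65 %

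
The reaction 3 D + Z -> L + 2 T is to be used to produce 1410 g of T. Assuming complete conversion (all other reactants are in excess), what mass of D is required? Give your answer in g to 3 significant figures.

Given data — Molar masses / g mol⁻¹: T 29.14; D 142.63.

10400 g

n(T) = 1410 / 29.14 = 48.39 mol
n(D) = (3/2) × 48.39 = 72.59 mol
mass = 72.59 × 142.63 = 10350 g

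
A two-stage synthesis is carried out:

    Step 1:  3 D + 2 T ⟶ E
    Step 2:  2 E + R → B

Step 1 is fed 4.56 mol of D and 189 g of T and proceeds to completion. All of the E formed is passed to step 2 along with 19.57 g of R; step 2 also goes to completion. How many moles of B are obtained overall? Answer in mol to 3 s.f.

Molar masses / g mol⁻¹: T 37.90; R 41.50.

Step 1:
n(D) = 4.560 mol
n(T) = 189.0 / 37.90 = 4.987 mol
n/ν → D: 1.520, T: 2.494; D is limiting.
n(E) produced = (1/3) × 4.560 = 1.520 mol
Step 2:
n(E) available = 1.520 mol
n(R) = 19.57 / 41.50 = 0.4716 mol
n/ν → E: 0.7600, R: 0.4716; R is limiting.
n(B) = (1/1) × 0.4716 = 0.4716 mol

0.472 mol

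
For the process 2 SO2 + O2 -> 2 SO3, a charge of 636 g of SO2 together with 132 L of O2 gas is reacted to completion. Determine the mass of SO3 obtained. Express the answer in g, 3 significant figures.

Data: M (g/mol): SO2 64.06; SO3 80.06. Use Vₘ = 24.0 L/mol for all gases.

n(SO2) = 636.0 / 64.06 = 9.928 mol
n(O2) = 132.0 / 24.0 = 5.500 mol
n/ν for SO2 = 9.928/2 = 4.964
n/ν for O2 = 5.500/1 = 5.500
Smallest n/ν is SO2 → limiting reagent.
n(SO3) = (2/2) × 9.928 = 9.928 mol
mass = 9.928 × 80.06 = 794.8 g

795 g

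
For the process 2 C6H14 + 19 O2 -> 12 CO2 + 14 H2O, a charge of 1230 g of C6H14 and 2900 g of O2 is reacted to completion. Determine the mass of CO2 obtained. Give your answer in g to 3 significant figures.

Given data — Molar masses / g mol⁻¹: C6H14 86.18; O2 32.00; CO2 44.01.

2520 g

n(C6H14) = 1230 / 86.18 = 14.27 mol
n(O2) = 2900 / 32.00 = 90.63 mol
n/ν for C6H14 = 14.27/2 = 7.135
n/ν for O2 = 90.63/19 = 4.770
Smallest n/ν is O2 → limiting reagent.
n(CO2) = (12/19) × 90.63 = 57.24 mol
mass = 57.24 × 44.01 = 2519 g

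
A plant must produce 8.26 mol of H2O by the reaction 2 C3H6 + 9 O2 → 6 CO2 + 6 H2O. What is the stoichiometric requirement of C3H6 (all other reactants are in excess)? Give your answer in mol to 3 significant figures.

n(H2O) = 8.260 mol
n(C3H6) = (2/6) × 8.260 = 2.753 mol

2.75 mol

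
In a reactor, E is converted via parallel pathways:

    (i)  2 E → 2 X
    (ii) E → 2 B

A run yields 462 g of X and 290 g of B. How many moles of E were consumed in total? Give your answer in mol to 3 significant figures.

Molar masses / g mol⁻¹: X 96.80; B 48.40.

7.77 mol

n(X) = 462 / 96.80 = 4.773 mol
n(B) = 290 / 48.40 = 5.992 mol
n(E) via (i) = (2/2)×4.773 = 4.773 mol
n(E) via (ii) = (1/2)×5.992 = 2.996 mol
total n(E) = 4.773 + 2.996 = 7.769 mol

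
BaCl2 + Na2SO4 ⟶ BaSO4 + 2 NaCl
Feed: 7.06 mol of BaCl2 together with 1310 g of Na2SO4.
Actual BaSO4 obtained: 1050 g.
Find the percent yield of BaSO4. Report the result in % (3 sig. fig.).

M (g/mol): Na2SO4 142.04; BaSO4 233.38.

n(BaCl2) = 7.060 mol
n(Na2SO4) = 1310 / 142.04 = 9.223 mol
n/ν → BaCl2: 7.060, Na2SO4: 9.223; BaCl2 is limiting.
theoretical n(BaSO4) = (1/1) × 7.060 = 7.060 mol → 1648 g
% yield = 1050 / 1648 × 100 = 63.71 %

63.7 %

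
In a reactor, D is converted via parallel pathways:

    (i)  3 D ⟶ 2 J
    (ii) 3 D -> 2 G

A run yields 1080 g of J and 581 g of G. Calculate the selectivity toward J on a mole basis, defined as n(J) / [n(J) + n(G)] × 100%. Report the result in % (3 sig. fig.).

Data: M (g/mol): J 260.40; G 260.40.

n(J) = 1080 / 260.40 = 4.147 mol
n(G) = 581 / 260.40 = 2.231 mol
selectivity = 4.147/(4.147+2.231) × 100 = 65.02 %

65.0 %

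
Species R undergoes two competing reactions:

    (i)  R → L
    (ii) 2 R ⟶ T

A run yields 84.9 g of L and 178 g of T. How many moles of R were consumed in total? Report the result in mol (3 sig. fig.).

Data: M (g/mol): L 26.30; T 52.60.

n(L) = 84.9 / 26.30 = 3.228 mol
n(T) = 178 / 52.60 = 3.384 mol
n(R) via (i) = (1/1)×3.228 = 3.228 mol
n(R) via (ii) = (2/1)×3.384 = 6.768 mol
total n(R) = 3.228 + 6.768 = 9.996 mol

10.0 mol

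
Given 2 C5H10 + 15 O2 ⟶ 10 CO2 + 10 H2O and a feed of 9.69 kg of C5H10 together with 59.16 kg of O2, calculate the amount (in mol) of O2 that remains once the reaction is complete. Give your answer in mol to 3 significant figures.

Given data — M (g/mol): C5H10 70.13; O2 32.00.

812 mol

n(C5H10) = 9.690×1000 / 70.13 = 138.2 mol
n(O2) = 59.16×1000 / 32.00 = 1849 mol
n/ν → C5H10: 69.10, O2: 123.3; C5H10 is limiting.
O2 consumed = (15/2) × 138.2 = 1037 mol
O2 remaining = 1849 − 1037 = 812.0 mol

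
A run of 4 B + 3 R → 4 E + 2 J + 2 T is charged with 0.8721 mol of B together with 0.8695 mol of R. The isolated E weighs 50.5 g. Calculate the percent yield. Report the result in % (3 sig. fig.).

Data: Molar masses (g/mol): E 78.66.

n(B) = 0.8721 mol
n(R) = 0.8695 mol
n/ν for B = 0.8721/4 = 0.2180
n/ν for R = 0.8695/3 = 0.2898
Smallest n/ν is B → limiting reagent.
theoretical n(E) = (4/4) × 0.8721 = 0.8721 mol → 68.60 g
% yield = 50.5 / 68.60 × 100 = 73.62 %

73.6 %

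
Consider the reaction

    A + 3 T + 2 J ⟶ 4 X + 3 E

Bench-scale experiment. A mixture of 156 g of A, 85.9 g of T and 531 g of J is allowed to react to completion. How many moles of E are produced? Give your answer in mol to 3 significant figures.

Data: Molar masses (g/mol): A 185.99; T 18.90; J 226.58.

2.52 mol

n(A) = 156.0 / 185.99 = 0.8388 mol
n(T) = 85.90 / 18.90 = 4.545 mol
n(J) = 531.0 / 226.58 = 2.344 mol
n/ν for A = 0.8388/1 = 0.8388
n/ν for T = 4.545/3 = 1.515
n/ν for J = 2.344/2 = 1.172
Smallest n/ν is A → limiting reagent.
n(E) = (3/1) × 0.8388 = 2.516 mol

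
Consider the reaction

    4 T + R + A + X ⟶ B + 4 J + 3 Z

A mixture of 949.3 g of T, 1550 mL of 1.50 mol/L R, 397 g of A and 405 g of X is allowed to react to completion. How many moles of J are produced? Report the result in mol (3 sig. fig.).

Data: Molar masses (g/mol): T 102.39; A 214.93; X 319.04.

n(T) = 949.3 / 102.39 = 9.271 mol
n(R) = 1.50 × 1550/1000 = 2.325 mol
n(A) = 397.0 / 214.93 = 1.847 mol
n(X) = 405.0 / 319.04 = 1.269 mol
n/ν → T: 2.318, R: 2.325, A: 1.847, X: 1.269; X is limiting.
n(J) = (4/1) × 1.269 = 5.076 mol

5.08 mol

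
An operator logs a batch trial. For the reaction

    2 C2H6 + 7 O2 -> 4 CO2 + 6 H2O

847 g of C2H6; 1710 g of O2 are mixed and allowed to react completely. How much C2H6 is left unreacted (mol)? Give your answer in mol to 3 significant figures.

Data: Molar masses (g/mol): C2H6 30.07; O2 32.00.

n(C2H6) = 847.0 / 30.07 = 28.17 mol
n(O2) = 1710 / 32.00 = 53.44 mol
n/ν → C2H6: 14.09, O2: 7.634; O2 is limiting.
C2H6 consumed = (2/7) × 53.44 = 15.27 mol
C2H6 remaining = 28.17 − 15.27 = 12.90 mol

12.9 mol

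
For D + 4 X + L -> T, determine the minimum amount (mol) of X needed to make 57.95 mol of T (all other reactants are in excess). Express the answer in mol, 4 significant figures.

n(T) = 57.95 mol
n(X) = (4/1) × 57.95 = 231.8 mol

231.8 mol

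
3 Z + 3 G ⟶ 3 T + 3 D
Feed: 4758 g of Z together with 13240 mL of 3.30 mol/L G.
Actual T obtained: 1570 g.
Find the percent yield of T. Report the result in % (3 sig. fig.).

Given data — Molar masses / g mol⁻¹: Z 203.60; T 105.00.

n(Z) = 4758 / 203.60 = 23.37 mol
n(G) = 3.30 × 13240/1000 = 43.69 mol
n/ν → Z: 7.790, G: 14.56; Z is limiting.
theoretical n(T) = (3/3) × 23.37 = 23.37 mol → 2454 g
% yield = 1570 / 2454 × 100 = 63.98 %

64.0 %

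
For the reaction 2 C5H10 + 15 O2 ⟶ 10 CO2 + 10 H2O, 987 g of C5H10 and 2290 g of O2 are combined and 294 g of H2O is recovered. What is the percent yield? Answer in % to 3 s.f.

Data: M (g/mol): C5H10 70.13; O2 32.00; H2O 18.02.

n(C5H10) = 987.0 / 70.13 = 14.07 mol
n(O2) = 2290 / 32.00 = 71.56 mol
n/ν for C5H10 = 14.07/2 = 7.035
n/ν for O2 = 71.56/15 = 4.771
Smallest n/ν is O2 → limiting reagent.
theoretical n(H2O) = (10/15) × 71.56 = 47.71 mol → 859.7 g
% yield = 294 / 859.7 × 100 = 34.20 %

34.2 %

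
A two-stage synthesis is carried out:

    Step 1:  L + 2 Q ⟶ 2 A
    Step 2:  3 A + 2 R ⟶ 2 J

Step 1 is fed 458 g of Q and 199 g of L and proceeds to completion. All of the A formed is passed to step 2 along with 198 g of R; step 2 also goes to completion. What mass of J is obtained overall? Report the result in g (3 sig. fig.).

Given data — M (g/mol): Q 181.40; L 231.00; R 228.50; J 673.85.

Step 1:
n(Q) = 458.0 / 181.40 = 2.525 mol
n(L) = 199.0 / 231.00 = 0.8615 mol
n/ν for Q = 2.525/2 = 1.263
n/ν for L = 0.8615/1 = 0.8615
Smallest n/ν is L → limiting reagent.
n(A) produced = (2/1) × 0.8615 = 1.723 mol
Step 2:
n(A) available = 1.723 mol
n(R) = 198.0 / 228.50 = 0.8665 mol
n/ν for A = 1.723/3 = 0.5743
n/ν for R = 0.8665/2 = 0.4333
Smallest n/ν is R → limiting reagent.
n(J) = (2/2) × 0.8665 = 0.8665 mol
mass = 0.8665 × 673.85 = 583.9 g

584 g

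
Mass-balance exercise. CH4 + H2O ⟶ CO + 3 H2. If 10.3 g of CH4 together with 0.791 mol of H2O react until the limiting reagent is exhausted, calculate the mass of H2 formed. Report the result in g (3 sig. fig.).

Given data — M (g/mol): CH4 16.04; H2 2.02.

3.89 g

n(CH4) = 10.30 / 16.04 = 0.6421 mol
n(H2O) = 0.7910 mol
n/ν for CH4 = 0.6421/1 = 0.6421
n/ν for H2O = 0.7910/1 = 0.7910
Smallest n/ν is CH4 → limiting reagent.
n(H2) = (3/1) × 0.6421 = 1.926 mol
mass = 1.926 × 2.02 = 3.891 g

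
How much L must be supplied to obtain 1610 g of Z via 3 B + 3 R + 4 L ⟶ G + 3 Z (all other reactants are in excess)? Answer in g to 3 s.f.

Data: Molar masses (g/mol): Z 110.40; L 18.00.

350 g

n(Z) = 1610 / 110.40 = 14.58 mol
n(L) = (4/3) × 14.58 = 19.44 mol
mass = 19.44 × 18.00 = 349.9 g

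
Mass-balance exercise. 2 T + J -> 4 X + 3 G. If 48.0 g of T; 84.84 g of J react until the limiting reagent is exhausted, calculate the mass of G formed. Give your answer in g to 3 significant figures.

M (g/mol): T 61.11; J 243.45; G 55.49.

58.0 g

n(T) = 48.00 / 61.11 = 0.7855 mol
n(J) = 84.84 / 243.45 = 0.3485 mol
n/ν for T = 0.7855/2 = 0.3928
n/ν for J = 0.3485/1 = 0.3485
Smallest n/ν is J → limiting reagent.
n(G) = (3/1) × 0.3485 = 1.046 mol
mass = 1.046 × 55.49 = 58.04 g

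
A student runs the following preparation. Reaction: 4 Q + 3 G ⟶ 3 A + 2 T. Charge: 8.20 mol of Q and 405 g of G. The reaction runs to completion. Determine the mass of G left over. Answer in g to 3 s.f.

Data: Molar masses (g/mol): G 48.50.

n(Q) = 8.200 mol
n(G) = 405.0 / 48.50 = 8.351 mol
n/ν for Q = 8.200/4 = 2.050
n/ν for G = 8.351/3 = 2.784
Smallest n/ν is Q → limiting reagent.
G consumed = (3/4) × 8.200 = 6.150 mol
G remaining = 8.351 − 6.150 = 2.201 mol
mass = 2.201 × 48.50 = 106.7 g

107 g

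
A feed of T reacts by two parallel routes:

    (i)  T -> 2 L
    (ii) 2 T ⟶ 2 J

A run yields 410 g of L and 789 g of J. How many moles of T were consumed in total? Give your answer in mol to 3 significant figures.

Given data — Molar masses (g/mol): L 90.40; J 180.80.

6.63 mol

n(L) = 410 / 90.40 = 4.535 mol
n(J) = 789 / 180.80 = 4.364 mol
n(T) via (i) = (1/2)×4.535 = 2.268 mol
n(T) via (ii) = (2/2)×4.364 = 4.364 mol
total n(T) = 2.268 + 4.364 = 6.632 mol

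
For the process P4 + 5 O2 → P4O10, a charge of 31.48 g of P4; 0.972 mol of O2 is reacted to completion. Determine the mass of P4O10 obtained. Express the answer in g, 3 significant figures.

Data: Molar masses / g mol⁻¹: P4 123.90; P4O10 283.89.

55.2 g

n(P4) = 31.48 / 123.90 = 0.2541 mol
n(O2) = 0.9720 mol
n/ν → P4: 0.2541, O2: 0.1944; O2 is limiting.
n(P4O10) = (1/5) × 0.9720 = 0.1944 mol
mass = 0.1944 × 283.89 = 55.19 g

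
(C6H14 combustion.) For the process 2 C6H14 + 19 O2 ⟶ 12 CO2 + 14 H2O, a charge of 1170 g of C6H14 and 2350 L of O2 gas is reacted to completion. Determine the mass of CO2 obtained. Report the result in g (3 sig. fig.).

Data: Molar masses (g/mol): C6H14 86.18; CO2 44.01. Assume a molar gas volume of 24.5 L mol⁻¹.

n(C6H14) = 1170 / 86.18 = 13.58 mol
n(O2) = 2350 / 24.5 = 95.92 mol
n/ν for C6H14 = 13.58/2 = 6.790
n/ν for O2 = 95.92/19 = 5.048
Smallest n/ν is O2 → limiting reagent.
n(CO2) = (12/19) × 95.92 = 60.58 mol
mass = 60.58 × 44.01 = 2666 g

2670 g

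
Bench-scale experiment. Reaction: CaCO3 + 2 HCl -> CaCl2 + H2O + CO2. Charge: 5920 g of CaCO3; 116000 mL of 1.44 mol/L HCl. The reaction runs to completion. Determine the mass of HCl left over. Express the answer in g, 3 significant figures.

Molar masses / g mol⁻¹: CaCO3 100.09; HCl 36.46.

n(CaCO3) = 5920 / 100.09 = 59.15 mol
n(HCl) = 1.44 × 116000/1000 = 167.0 mol
n/ν for CaCO3 = 59.15/1 = 59.15
n/ν for HCl = 167.0/2 = 83.50
Smallest n/ν is CaCO3 → limiting reagent.
HCl consumed = (2/1) × 59.15 = 118.3 mol
HCl remaining = 167.0 − 118.3 = 48.70 mol
mass = 48.70 × 36.46 = 1776 g

1780 g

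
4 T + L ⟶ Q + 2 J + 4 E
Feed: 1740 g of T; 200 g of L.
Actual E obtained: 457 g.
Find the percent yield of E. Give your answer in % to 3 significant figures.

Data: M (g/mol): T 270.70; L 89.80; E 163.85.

n(T) = 1740 / 270.70 = 6.428 mol
n(L) = 200.0 / 89.80 = 2.227 mol
n/ν for T = 6.428/4 = 1.607
n/ν for L = 2.227/1 = 2.227
Smallest n/ν is T → limiting reagent.
theoretical n(E) = (4/4) × 6.428 = 6.428 mol → 1053 g
% yield = 457 / 1053 × 100 = 43.40 %

43.4 %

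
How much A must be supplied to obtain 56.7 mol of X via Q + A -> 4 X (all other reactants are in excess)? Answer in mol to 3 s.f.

n(X) = 56.70 mol
n(A) = (1/4) × 56.70 = 14.18 mol

14.2 mol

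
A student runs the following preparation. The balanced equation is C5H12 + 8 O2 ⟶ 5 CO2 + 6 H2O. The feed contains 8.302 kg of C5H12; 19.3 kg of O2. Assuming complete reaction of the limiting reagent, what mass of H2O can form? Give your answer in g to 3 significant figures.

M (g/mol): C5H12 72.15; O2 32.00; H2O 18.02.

8150 g

n(C5H12) = 8.302×1000 / 72.15 = 115.1 mol
n(O2) = 19.30×1000 / 32.00 = 603.1 mol
n/ν for C5H12 = 115.1/1 = 115.1
n/ν for O2 = 603.1/8 = 75.39
Smallest n/ν is O2 → limiting reagent.
n(H2O) = (6/8) × 603.1 = 452.3 mol
mass = 452.3 × 18.02 = 8150 g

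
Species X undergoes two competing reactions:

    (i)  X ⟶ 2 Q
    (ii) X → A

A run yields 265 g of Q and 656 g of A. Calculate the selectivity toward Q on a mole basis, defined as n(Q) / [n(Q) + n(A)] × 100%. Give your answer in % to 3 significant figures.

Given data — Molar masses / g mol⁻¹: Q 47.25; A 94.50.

44.7 %

n(Q) = 265 / 47.25 = 5.608 mol
n(A) = 656 / 94.50 = 6.942 mol
selectivity = 5.608/(5.608+6.942) × 100 = 44.69 %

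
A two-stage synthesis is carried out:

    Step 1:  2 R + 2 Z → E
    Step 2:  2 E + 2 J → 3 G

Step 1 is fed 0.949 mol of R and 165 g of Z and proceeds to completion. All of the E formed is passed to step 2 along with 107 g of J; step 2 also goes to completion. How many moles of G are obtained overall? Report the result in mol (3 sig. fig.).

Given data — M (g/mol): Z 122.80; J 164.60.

0.712 mol

Step 1:
n(R) = 0.9490 mol
n(Z) = 165.0 / 122.80 = 1.344 mol
n/ν → R: 0.4745, Z: 0.6720; R is limiting.
n(E) produced = (1/2) × 0.9490 = 0.4745 mol
Step 2:
n(E) available = 0.4745 mol
n(J) = 107.0 / 164.60 = 0.6501 mol
n/ν → E: 0.2373, J: 0.3251; E is limiting.
n(G) = (3/2) × 0.4745 = 0.7118 mol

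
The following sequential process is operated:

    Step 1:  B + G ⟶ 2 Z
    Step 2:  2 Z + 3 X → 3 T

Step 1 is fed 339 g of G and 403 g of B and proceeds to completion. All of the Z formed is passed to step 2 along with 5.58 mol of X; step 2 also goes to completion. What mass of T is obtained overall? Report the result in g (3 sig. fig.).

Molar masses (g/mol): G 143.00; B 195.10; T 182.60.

1020 g

Step 1:
n(G) = 339.0 / 143.00 = 2.371 mol
n(B) = 403.0 / 195.10 = 2.066 mol
n/ν for G = 2.371/1 = 2.371
n/ν for B = 2.066/1 = 2.066
Smallest n/ν is B → limiting reagent.
n(Z) produced = (2/1) × 2.066 = 4.132 mol
Step 2:
n(Z) available = 4.132 mol
n(X) = 5.580 mol
n/ν for Z = 4.132/2 = 2.066
n/ν for X = 5.580/3 = 1.860
Smallest n/ν is X → limiting reagent.
n(T) = (3/3) × 5.580 = 5.580 mol
mass = 5.580 × 182.60 = 1019 g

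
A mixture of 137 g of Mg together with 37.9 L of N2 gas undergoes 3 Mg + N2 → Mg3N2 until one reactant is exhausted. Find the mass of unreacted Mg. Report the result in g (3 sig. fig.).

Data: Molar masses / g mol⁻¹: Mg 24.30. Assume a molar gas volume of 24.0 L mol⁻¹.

n(Mg) = 137.0 / 24.30 = 5.638 mol
n(N2) = 37.90 / 24.0 = 1.579 mol
n/ν → Mg: 1.879, N2: 1.579; N2 is limiting.
Mg consumed = (3/1) × 1.579 = 4.737 mol
Mg remaining = 5.638 − 4.737 = 0.9010 mol
mass = 0.9010 × 24.30 = 21.89 g

21.9 g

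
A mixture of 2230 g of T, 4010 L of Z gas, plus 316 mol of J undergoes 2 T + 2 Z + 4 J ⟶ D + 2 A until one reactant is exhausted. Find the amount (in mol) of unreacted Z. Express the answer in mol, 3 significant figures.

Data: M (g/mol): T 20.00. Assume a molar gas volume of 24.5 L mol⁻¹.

52.2 mol

n(T) = 2230 / 20.00 = 111.5 mol
n(Z) = 4010 / 24.5 = 163.7 mol
n(J) = 316.0 mol
n/ν for T = 111.5/2 = 55.75
n/ν for Z = 163.7/2 = 81.85
n/ν for J = 316.0/4 = 79.00
Smallest n/ν is T → limiting reagent.
Z consumed = (2/2) × 111.5 = 111.5 mol
Z remaining = 163.7 − 111.5 = 52.20 mol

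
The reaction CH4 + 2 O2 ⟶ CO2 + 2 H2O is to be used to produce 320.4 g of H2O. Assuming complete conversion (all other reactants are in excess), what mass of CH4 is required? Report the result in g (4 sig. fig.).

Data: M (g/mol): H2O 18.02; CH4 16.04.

142.6 g

n(H2O) = 320.4 / 18.02 = 17.78 mol
n(CH4) = (1/2) × 17.78 = 8.890 mol
mass = 8.890 × 16.04 = 142.6 g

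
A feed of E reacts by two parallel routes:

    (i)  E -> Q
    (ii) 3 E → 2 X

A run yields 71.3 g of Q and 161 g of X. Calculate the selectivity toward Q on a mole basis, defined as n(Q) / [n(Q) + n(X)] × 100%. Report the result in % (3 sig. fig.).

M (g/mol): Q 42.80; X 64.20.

n(Q) = 71.3 / 42.80 = 1.666 mol
n(X) = 161 / 64.20 = 2.508 mol
selectivity = 1.666/(1.666+2.508) × 100 = 39.91 %

39.9 %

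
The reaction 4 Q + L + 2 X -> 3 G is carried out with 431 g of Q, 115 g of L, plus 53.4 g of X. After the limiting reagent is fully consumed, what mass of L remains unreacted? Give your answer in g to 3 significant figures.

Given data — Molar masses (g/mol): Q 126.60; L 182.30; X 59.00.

32.5 g

n(Q) = 431.0 / 126.60 = 3.404 mol
n(L) = 115.0 / 182.30 = 0.6308 mol
n(X) = 53.40 / 59.00 = 0.9051 mol
n/ν for Q = 3.404/4 = 0.8510
n/ν for L = 0.6308/1 = 0.6308
n/ν for X = 0.9051/2 = 0.4526
Smallest n/ν is X → limiting reagent.
L consumed = (1/2) × 0.9051 = 0.4526 mol
L remaining = 0.6308 − 0.4526 = 0.1782 mol
mass = 0.1782 × 182.30 = 32.49 g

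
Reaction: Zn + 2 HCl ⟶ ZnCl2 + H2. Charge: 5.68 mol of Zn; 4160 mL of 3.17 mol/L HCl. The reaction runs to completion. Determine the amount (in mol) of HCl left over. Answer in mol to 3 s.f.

n(Zn) = 5.680 mol
n(HCl) = 3.17 × 4160/1000 = 13.19 mol
n/ν for Zn = 5.680/1 = 5.680
n/ν for HCl = 13.19/2 = 6.595
Smallest n/ν is Zn → limiting reagent.
HCl consumed = (2/1) × 5.680 = 11.36 mol
HCl remaining = 13.19 − 11.36 = 1.830 mol

1.83 mol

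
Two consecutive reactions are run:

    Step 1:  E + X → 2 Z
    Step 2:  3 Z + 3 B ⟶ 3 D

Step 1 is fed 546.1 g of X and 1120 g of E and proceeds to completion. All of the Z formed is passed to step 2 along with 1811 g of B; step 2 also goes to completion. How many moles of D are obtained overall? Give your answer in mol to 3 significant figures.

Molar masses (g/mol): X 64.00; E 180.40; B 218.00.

Step 1:
n(X) = 546.1 / 64.00 = 8.533 mol
n(E) = 1120 / 180.40 = 6.208 mol
n/ν → X: 8.533, E: 6.208; E is limiting.
n(Z) produced = (2/1) × 6.208 = 12.42 mol
Step 2:
n(Z) available = 12.42 mol
n(B) = 1811 / 218.00 = 8.307 mol
n/ν → Z: 4.140, B: 2.769; B is limiting.
n(D) = (3/3) × 8.307 = 8.307 mol

8.31 mol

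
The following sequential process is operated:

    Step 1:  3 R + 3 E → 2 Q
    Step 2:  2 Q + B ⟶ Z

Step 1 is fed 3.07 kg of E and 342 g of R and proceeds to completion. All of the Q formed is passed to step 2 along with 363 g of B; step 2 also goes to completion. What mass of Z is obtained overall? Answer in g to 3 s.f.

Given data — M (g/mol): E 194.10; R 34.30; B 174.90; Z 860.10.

Step 1:
n(E) = 3.070×1000 / 194.10 = 15.82 mol
n(R) = 342.0 / 34.30 = 9.971 mol
n/ν for E = 15.82/3 = 5.273
n/ν for R = 9.971/3 = 3.324
Smallest n/ν is R → limiting reagent.
n(Q) produced = (2/3) × 9.971 = 6.647 mol
Step 2:
n(Q) available = 6.647 mol
n(B) = 363.0 / 174.90 = 2.075 mol
n/ν for Q = 6.647/2 = 3.324
n/ν for B = 2.075/1 = 2.075
Smallest n/ν is B → limiting reagent.
n(Z) = (1/1) × 2.075 = 2.075 mol
mass = 2.075 × 860.10 = 1785 g

1790 g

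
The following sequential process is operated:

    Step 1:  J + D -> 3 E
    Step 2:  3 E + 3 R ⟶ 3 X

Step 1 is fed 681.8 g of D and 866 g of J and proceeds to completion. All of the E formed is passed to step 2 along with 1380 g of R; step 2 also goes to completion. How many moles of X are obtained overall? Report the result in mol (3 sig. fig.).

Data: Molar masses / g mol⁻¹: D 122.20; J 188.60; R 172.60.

Step 1:
n(D) = 681.8 / 122.20 = 5.579 mol
n(J) = 866.0 / 188.60 = 4.592 mol
n/ν → D: 5.579, J: 4.592; J is limiting.
n(E) produced = (3/1) × 4.592 = 13.78 mol
Step 2:
n(E) available = 13.78 mol
n(R) = 1380 / 172.60 = 7.995 mol
n/ν → E: 4.593, R: 2.665; R is limiting.
n(X) = (3/3) × 7.995 = 7.995 mol

8.00 mol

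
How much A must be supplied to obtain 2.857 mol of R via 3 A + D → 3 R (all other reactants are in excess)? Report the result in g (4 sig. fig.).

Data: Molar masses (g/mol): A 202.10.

n(R) = 2.857 mol
n(A) = (3/3) × 2.857 = 2.857 mol
mass = 2.857 × 202.10 = 577.4 g

577.4 g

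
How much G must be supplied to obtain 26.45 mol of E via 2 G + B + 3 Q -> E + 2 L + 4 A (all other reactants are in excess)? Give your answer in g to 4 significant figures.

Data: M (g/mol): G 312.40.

n(E) = 26.45 mol
n(G) = (2/1) × 26.45 = 52.90 mol
mass = 52.90 × 312.40 = 16530 g

16530 g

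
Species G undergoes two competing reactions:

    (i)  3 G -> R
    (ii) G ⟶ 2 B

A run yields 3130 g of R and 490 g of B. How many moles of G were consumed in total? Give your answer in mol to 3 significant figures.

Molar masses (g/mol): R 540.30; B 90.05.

n(R) = 3130 / 540.30 = 5.793 mol
n(B) = 490 / 90.05 = 5.441 mol
n(G) via (i) = (3/1)×5.793 = 17.38 mol
n(G) via (ii) = (1/2)×5.441 = 2.721 mol
total n(G) = 17.38 + 2.721 = 20.10 mol

20.1 mol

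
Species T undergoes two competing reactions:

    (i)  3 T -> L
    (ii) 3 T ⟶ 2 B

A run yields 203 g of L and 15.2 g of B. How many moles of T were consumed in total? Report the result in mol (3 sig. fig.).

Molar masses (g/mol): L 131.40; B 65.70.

4.98 mol

n(L) = 203 / 131.40 = 1.545 mol
n(B) = 15.2 / 65.70 = 0.2314 mol
n(T) via (i) = (3/1)×1.545 = 4.635 mol
n(T) via (ii) = (3/2)×0.2314 = 0.3471 mol
total n(T) = 4.635 + 0.3471 = 4.982 mol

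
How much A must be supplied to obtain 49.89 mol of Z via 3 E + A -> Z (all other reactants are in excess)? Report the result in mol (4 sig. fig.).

n(Z) = 49.89 mol
n(A) = (1/1) × 49.89 = 49.89 mol

49.89 mol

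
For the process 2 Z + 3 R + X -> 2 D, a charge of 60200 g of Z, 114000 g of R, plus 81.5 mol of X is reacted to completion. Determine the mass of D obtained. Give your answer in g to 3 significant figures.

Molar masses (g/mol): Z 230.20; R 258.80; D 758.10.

124000 g

n(Z) = 60200 / 230.20 = 261.5 mol
n(R) = 114000 / 258.80 = 440.5 mol
n(X) = 81.50 mol
n/ν for Z = 261.5/2 = 130.8
n/ν for R = 440.5/3 = 146.8
n/ν for X = 81.50/1 = 81.50
Smallest n/ν is X → limiting reagent.
n(D) = (2/1) × 81.50 = 163.0 mol
mass = 163.0 × 758.10 = 123600 g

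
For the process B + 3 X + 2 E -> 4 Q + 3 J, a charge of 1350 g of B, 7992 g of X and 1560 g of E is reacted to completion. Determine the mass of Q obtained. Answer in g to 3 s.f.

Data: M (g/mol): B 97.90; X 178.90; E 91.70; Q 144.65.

n(B) = 1350 / 97.90 = 13.79 mol
n(X) = 7992 / 178.90 = 44.67 mol
n(E) = 1560 / 91.70 = 17.01 mol
n/ν for B = 13.79/1 = 13.79
n/ν for X = 44.67/3 = 14.89
n/ν for E = 17.01/2 = 8.505
Smallest n/ν is E → limiting reagent.
n(Q) = (4/2) × 17.01 = 34.02 mol
mass = 34.02 × 144.65 = 4921 g

4920 g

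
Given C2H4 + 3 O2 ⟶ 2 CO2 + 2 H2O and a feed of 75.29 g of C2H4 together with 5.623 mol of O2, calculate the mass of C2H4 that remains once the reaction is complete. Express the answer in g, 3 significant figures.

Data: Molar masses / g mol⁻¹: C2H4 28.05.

22.7 g

n(C2H4) = 75.29 / 28.05 = 2.684 mol
n(O2) = 5.623 mol
n/ν for C2H4 = 2.684/1 = 2.684
n/ν for O2 = 5.623/3 = 1.874
Smallest n/ν is O2 → limiting reagent.
C2H4 consumed = (1/3) × 5.623 = 1.874 mol
C2H4 remaining = 2.684 − 1.874 = 0.8100 mol
mass = 0.8100 × 28.05 = 22.72 g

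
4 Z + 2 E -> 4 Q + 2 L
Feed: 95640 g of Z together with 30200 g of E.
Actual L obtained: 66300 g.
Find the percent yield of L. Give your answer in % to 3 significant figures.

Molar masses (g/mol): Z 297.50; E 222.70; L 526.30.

n(Z) = 95640 / 297.50 = 321.5 mol
n(E) = 30200 / 222.70 = 135.6 mol
n/ν → Z: 80.38, E: 67.80; E is limiting.
theoretical n(L) = (2/2) × 135.6 = 135.6 mol → 71370 g
% yield = 66300 / 71370 × 100 = 92.90 %

92.9 %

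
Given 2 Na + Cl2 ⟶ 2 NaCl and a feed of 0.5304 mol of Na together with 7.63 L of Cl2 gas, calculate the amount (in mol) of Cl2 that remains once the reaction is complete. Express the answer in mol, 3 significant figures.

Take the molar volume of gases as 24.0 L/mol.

n(Na) = 0.5304 mol
n(Cl2) = 7.630 / 24.0 = 0.3179 mol
n/ν for Na = 0.5304/2 = 0.2652
n/ν for Cl2 = 0.3179/1 = 0.3179
Smallest n/ν is Na → limiting reagent.
Cl2 consumed = (1/2) × 0.5304 = 0.2652 mol
Cl2 remaining = 0.3179 − 0.2652 = 0.05270 mol

0.0527 mol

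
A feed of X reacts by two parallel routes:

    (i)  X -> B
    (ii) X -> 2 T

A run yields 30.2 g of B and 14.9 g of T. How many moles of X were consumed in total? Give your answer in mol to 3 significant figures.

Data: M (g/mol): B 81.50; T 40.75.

n(B) = 30.2 / 81.50 = 0.3706 mol
n(T) = 14.9 / 40.75 = 0.3656 mol
n(X) via (i) = (1/1)×0.3706 = 0.3706 mol
n(X) via (ii) = (1/2)×0.3656 = 0.1828 mol
total n(X) = 0.3706 + 0.1828 = 0.5534 mol

0.553 mol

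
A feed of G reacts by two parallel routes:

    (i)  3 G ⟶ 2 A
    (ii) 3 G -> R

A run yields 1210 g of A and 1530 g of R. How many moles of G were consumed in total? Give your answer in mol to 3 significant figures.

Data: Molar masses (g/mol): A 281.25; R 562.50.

14.6 mol

n(A) = 1210 / 281.25 = 4.302 mol
n(R) = 1530 / 562.50 = 2.720 mol
n(G) via (i) = (3/2)×4.302 = 6.453 mol
n(G) via (ii) = (3/1)×2.720 = 8.160 mol
total n(G) = 6.453 + 8.160 = 14.61 mol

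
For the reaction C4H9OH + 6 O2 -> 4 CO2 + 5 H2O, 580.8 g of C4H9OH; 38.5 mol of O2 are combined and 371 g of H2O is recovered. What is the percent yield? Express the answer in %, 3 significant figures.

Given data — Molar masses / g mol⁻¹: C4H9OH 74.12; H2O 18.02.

n(C4H9OH) = 580.8 / 74.12 = 7.836 mol
n(O2) = 38.50 mol
n/ν → C4H9OH: 7.836, O2: 6.417; O2 is limiting.
theoretical n(H2O) = (5/6) × 38.50 = 32.08 mol → 578.1 g
% yield = 371 / 578.1 × 100 = 64.18 %

64.2 %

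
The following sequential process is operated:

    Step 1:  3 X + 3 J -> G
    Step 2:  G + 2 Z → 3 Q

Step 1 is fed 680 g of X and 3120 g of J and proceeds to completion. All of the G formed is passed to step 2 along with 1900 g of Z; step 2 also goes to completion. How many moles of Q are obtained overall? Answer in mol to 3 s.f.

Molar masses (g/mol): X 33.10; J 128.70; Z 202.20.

Step 1:
n(X) = 680.0 / 33.10 = 20.54 mol
n(J) = 3120 / 128.70 = 24.24 mol
n/ν → X: 6.847, J: 8.080; X is limiting.
n(G) produced = (1/3) × 20.54 = 6.847 mol
Step 2:
n(G) available = 6.847 mol
n(Z) = 1900 / 202.20 = 9.397 mol
n/ν → G: 6.847, Z: 4.699; Z is limiting.
n(Q) = (3/2) × 9.397 = 14.10 mol

14.1 mol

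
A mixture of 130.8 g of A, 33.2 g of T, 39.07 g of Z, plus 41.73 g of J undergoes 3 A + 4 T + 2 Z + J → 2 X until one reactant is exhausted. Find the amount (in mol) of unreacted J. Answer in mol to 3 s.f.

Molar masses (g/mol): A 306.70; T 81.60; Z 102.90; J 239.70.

0.0724 mol

n(A) = 130.8 / 306.70 = 0.4265 mol
n(T) = 33.20 / 81.60 = 0.4069 mol
n(Z) = 39.07 / 102.90 = 0.3797 mol
n(J) = 41.73 / 239.70 = 0.1741 mol
n/ν for A = 0.4265/3 = 0.1422
n/ν for T = 0.4069/4 = 0.1017
n/ν for Z = 0.3797/2 = 0.1899
n/ν for J = 0.1741/1 = 0.1741
Smallest n/ν is T → limiting reagent.
J consumed = (1/4) × 0.4069 = 0.1017 mol
J remaining = 0.1741 − 0.1017 = 0.07240 mol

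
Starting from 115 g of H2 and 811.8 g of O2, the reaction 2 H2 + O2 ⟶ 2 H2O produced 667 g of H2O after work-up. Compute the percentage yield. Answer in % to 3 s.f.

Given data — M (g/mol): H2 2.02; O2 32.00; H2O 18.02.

n(H2) = 115.0 / 2.02 = 56.93 mol
n(O2) = 811.8 / 32.00 = 25.37 mol
n/ν → H2: 28.47, O2: 25.37; O2 is limiting.
theoretical n(H2O) = (2/1) × 25.37 = 50.74 mol → 914.3 g
% yield = 667 / 914.3 × 100 = 72.95 %

73.0 %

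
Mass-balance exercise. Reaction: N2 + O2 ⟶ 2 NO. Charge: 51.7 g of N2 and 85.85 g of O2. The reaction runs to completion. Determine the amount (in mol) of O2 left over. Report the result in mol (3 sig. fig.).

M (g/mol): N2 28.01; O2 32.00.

0.837 mol

n(N2) = 51.70 / 28.01 = 1.846 mol
n(O2) = 85.85 / 32.00 = 2.683 mol
n/ν → N2: 1.846, O2: 2.683; N2 is limiting.
O2 consumed = (1/1) × 1.846 = 1.846 mol
O2 remaining = 2.683 − 1.846 = 0.8370 mol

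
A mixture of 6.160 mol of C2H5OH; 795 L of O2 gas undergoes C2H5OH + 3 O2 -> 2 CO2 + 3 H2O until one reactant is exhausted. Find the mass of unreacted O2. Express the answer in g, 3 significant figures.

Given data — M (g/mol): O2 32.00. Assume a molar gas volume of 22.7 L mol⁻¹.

529 g

n(C2H5OH) = 6.160 mol
n(O2) = 795.0 / 22.7 = 35.02 mol
n/ν → C2H5OH: 6.160, O2: 11.67; C2H5OH is limiting.
O2 consumed = (3/1) × 6.160 = 18.48 mol
O2 remaining = 35.02 − 18.48 = 16.54 mol
mass = 16.54 × 32.00 = 529.3 g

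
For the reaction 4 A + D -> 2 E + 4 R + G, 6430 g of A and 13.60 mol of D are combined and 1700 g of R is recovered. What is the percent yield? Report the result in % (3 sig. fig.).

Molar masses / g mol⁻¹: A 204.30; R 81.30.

n(A) = 6430 / 204.30 = 31.47 mol
n(D) = 13.60 mol
n/ν for A = 31.47/4 = 7.868
n/ν for D = 13.60/1 = 13.60
Smallest n/ν is A → limiting reagent.
theoretical n(R) = (4/4) × 31.47 = 31.47 mol → 2559 g
% yield = 1700 / 2559 × 100 = 66.43 %

66.4 %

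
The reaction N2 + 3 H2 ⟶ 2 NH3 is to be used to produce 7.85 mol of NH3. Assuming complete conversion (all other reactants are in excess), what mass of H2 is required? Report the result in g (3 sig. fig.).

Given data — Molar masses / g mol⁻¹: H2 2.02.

23.8 g

n(NH3) = 7.850 mol
n(H2) = (3/2) × 7.850 = 11.78 mol
mass = 11.78 × 2.02 = 23.80 g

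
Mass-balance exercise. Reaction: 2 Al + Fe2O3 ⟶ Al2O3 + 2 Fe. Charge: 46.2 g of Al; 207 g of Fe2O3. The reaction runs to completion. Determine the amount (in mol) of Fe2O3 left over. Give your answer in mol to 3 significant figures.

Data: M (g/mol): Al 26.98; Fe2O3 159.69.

0.440 mol

n(Al) = 46.20 / 26.98 = 1.712 mol
n(Fe2O3) = 207.0 / 159.69 = 1.296 mol
n/ν → Al: 0.8560, Fe2O3: 1.296; Al is limiting.
Fe2O3 consumed = (1/2) × 1.712 = 0.8560 mol
Fe2O3 remaining = 1.296 − 0.8560 = 0.4400 mol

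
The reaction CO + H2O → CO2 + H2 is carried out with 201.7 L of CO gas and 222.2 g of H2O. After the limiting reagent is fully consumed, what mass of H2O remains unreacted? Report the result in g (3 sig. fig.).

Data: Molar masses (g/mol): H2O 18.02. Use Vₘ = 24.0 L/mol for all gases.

n(CO) = 201.7 / 24.0 = 8.404 mol
n(H2O) = 222.2 / 18.02 = 12.33 mol
n/ν → CO: 8.404, H2O: 12.33; CO is limiting.
H2O consumed = (1/1) × 8.404 = 8.404 mol
H2O remaining = 12.33 − 8.404 = 3.926 mol
mass = 3.926 × 18.02 = 70.75 g

70.8 g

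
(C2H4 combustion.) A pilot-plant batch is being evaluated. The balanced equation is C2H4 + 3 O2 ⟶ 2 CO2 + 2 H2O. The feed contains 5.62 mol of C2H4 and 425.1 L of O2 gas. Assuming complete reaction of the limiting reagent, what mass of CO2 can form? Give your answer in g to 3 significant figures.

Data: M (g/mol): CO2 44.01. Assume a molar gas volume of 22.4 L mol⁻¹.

n(C2H4) = 5.620 mol
n(O2) = 425.1 / 22.4 = 18.98 mol
n/ν → C2H4: 5.620, O2: 6.327; C2H4 is limiting.
n(CO2) = (2/1) × 5.620 = 11.24 mol
mass = 11.24 × 44.01 = 494.7 g

495 g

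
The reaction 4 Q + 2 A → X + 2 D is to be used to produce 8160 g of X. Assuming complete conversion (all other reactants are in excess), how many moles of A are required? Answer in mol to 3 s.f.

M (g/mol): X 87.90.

186 mol

n(X) = 8160 / 87.90 = 92.83 mol
n(A) = (2/1) × 92.83 = 185.7 mol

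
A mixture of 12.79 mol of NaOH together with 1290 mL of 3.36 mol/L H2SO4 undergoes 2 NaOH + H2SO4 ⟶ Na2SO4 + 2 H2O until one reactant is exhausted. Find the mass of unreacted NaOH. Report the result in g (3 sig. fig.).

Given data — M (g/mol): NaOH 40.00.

n(NaOH) = 12.79 mol
n(H2SO4) = 3.36 × 1290/1000 = 4.334 mol
n/ν for NaOH = 12.79/2 = 6.395
n/ν for H2SO4 = 4.334/1 = 4.334
Smallest n/ν is H2SO4 → limiting reagent.
NaOH consumed = (2/1) × 4.334 = 8.668 mol
NaOH remaining = 12.79 − 8.668 = 4.122 mol
mass = 4.122 × 40.00 = 164.9 g

165 g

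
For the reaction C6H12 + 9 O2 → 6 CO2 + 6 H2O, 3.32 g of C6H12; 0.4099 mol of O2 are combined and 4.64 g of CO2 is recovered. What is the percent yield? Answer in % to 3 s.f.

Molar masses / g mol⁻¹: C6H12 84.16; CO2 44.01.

44.5 %

n(C6H12) = 3.320 / 84.16 = 0.03945 mol
n(O2) = 0.4099 mol
n/ν for C6H12 = 0.03945/1 = 0.03945
n/ν for O2 = 0.4099/9 = 0.04554
Smallest n/ν is C6H12 → limiting reagent.
theoretical n(CO2) = (6/1) × 0.03945 = 0.2367 mol → 10.42 g
% yield = 4.64 / 10.42 × 100 = 44.53 %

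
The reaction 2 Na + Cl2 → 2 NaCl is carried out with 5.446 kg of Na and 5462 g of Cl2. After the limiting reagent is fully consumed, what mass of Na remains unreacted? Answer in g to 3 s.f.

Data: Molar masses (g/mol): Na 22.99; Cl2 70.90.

n(Na) = 5.446×1000 / 22.99 = 236.9 mol
n(Cl2) = 5462 / 70.90 = 77.04 mol
n/ν for Na = 236.9/2 = 118.5
n/ν for Cl2 = 77.04/1 = 77.04
Smallest n/ν is Cl2 → limiting reagent.
Na consumed = (2/1) × 77.04 = 154.1 mol
Na remaining = 236.9 − 154.1 = 82.80 mol
mass = 82.80 × 22.99 = 1904 g

1900 g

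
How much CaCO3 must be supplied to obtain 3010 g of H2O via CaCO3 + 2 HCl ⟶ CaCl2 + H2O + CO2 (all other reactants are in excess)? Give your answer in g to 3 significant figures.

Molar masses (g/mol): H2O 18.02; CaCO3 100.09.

n(H2O) = 3010 / 18.02 = 167.0 mol
n(CaCO3) = (1/1) × 167.0 = 167.0 mol
mass = 167.0 × 100.09 = 16720 g

16700 g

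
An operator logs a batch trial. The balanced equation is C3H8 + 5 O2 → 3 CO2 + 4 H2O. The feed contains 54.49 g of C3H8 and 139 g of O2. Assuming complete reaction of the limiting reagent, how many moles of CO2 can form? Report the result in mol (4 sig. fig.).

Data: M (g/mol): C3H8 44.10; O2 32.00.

2.606 mol

n(C3H8) = 54.49 / 44.10 = 1.236 mol
n(O2) = 139.0 / 32.00 = 4.344 mol
n/ν → C3H8: 1.236, O2: 0.8688; O2 is limiting.
n(CO2) = (3/5) × 4.344 = 2.606 mol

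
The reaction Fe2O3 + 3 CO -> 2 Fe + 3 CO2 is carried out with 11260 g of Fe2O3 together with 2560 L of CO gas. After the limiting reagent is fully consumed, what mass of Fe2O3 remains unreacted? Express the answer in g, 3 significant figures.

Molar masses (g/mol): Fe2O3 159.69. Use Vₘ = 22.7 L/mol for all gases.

5260 g

n(Fe2O3) = 11260 / 159.69 = 70.51 mol
n(CO) = 2560 / 22.7 = 112.8 mol
n/ν for Fe2O3 = 70.51/1 = 70.51
n/ν for CO = 112.8/3 = 37.60
Smallest n/ν is CO → limiting reagent.
Fe2O3 consumed = (1/3) × 112.8 = 37.60 mol
Fe2O3 remaining = 70.51 − 37.60 = 32.91 mol
mass = 32.91 × 159.69 = 5255 g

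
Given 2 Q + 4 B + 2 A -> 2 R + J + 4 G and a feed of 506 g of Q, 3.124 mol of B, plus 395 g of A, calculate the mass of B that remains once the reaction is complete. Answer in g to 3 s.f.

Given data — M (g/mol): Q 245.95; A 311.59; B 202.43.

119 g

n(Q) = 506.0 / 245.95 = 2.057 mol
n(B) = 3.124 mol
n(A) = 395.0 / 311.59 = 1.268 mol
n/ν → Q: 1.029, B: 0.7810, A: 0.6340; A is limiting.
B consumed = (4/2) × 1.268 = 2.536 mol
B remaining = 3.124 − 2.536 = 0.5880 mol
mass = 0.5880 × 202.43 = 119.0 g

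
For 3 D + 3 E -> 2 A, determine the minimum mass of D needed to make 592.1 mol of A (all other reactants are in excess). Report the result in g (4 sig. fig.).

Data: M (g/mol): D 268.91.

n(A) = 592.1 mol
n(D) = (3/2) × 592.1 = 888.2 mol
mass = 888.2 × 268.91 = 238800 g

238800 g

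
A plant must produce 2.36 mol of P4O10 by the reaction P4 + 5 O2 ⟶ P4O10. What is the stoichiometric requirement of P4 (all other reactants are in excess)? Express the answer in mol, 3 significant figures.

2.36 mol

n(P4O10) = 2.360 mol
n(P4) = (1/1) × 2.360 = 2.360 mol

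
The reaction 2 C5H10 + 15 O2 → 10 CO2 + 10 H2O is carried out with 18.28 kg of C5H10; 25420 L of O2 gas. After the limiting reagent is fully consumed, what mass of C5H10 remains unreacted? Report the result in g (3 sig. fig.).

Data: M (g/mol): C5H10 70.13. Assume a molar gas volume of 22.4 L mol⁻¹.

n(C5H10) = 18.28×1000 / 70.13 = 260.7 mol
n(O2) = 25420 / 22.4 = 1135 mol
n/ν for C5H10 = 260.7/2 = 130.4
n/ν for O2 = 1135/15 = 75.67
Smallest n/ν is O2 → limiting reagent.
C5H10 consumed = (2/15) × 1135 = 151.3 mol
C5H10 remaining = 260.7 − 151.3 = 109.4 mol
mass = 109.4 × 70.13 = 7672 g

7670 g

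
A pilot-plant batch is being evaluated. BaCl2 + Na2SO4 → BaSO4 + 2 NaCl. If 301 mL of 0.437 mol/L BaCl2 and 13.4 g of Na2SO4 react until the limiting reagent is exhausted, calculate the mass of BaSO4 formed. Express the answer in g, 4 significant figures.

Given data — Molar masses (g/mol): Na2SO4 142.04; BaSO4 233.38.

22.02 g

n(BaCl2) = 0.437 × 301.0/1000 = 0.1315 mol
n(Na2SO4) = 13.40 / 142.04 = 0.09434 mol
n/ν for BaCl2 = 0.1315/1 = 0.1315
n/ν for Na2SO4 = 0.09434/1 = 0.09434
Smallest n/ν is Na2SO4 → limiting reagent.
n(BaSO4) = (1/1) × 0.09434 = 0.09434 mol
mass = 0.09434 × 233.38 = 22.02 g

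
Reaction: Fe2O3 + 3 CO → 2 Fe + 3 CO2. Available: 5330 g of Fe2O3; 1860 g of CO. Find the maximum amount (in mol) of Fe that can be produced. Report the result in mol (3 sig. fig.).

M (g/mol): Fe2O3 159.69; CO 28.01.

44.3 mol

n(Fe2O3) = 5330 / 159.69 = 33.38 mol
n(CO) = 1860 / 28.01 = 66.40 mol
n/ν → Fe2O3: 33.38, CO: 22.13; CO is limiting.
n(Fe) = (2/3) × 66.40 = 44.27 mol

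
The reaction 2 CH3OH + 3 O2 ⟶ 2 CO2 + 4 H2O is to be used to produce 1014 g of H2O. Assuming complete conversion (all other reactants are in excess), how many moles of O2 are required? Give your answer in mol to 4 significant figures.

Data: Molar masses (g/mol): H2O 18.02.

42.20 mol

n(H2O) = 1014 / 18.02 = 56.27 mol
n(O2) = (3/4) × 56.27 = 42.20 mol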